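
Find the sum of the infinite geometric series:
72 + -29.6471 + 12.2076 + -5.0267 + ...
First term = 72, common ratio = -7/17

For |r| < 1, S = a / (1 - r)
S = 72 / (1 - (-7/17))
S = 72 / (24/17)
S = 51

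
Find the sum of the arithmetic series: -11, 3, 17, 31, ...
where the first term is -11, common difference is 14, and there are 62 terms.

Sₙ = n/2 × (first + last)
Last term = a + (n-1)d = -11 + (62-1)×14 = 843
S_62 = 62/2 × (-11 + 843)
S_62 = 62/2 × 832 = 25792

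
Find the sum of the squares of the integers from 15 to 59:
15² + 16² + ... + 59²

Use ∑_{k=1}^{n} k² = n(n+1)(2n+1)/6, then subtract the first 14 terms.
∑_{k=1}^{59} k² = 59×60×119/6 = 70210
∑_{k=1}^{14} k² = 14×15×29/6 = 1015
∑_{k=15}^{59} k² = 70210 - 1015 = 69195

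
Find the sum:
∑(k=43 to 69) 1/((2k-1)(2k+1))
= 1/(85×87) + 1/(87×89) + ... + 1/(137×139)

Partial fractions: 1/((2k-1)(2k+1)) = (1/2)[1/(2k-1) - 1/(2k+1)]
The series telescopes:
= (1/2)[1/85 - 1/139]
= 27/11815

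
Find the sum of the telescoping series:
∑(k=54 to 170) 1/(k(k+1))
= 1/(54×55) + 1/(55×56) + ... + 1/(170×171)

Partial fractions: 1/(k(k+1)) = 1/k - 1/(k+1)
The series telescopes:
= (1/54 - 1/55) + (1/55 - 1/56) + ... + (1/170 - 1/171)
= 1/54 - 1/171
= 13/1026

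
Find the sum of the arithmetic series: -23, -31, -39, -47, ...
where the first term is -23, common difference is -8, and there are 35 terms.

Sₙ = n/2 × (first + last)
Last term = a + (n-1)d = -23 + (35-1)×(-8) = -295
S_35 = 35/2 × (-23 + (-295))
S_35 = 35/2 × (-318) = -5565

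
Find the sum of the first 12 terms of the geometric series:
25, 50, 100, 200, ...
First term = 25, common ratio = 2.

Sₙ = a(1 - rⁿ) / (1 - r)
S_12 = 25(1 - 2^12) / (1 - 2)
S_12 = 25(1 - 4096) / (-1)
S_12 = 102375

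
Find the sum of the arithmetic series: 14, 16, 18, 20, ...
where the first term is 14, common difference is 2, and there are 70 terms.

Sₙ = n/2 × (first + last)
Last term = a + (n-1)d = 14 + (70-1)×2 = 152
S_70 = 70/2 × (14 + 152)
S_70 = 70/2 × 166 = 5810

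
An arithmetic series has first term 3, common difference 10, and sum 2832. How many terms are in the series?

Using S = n/2 × [2a + (n-1)d]
2832 = n/2 × [2(3) + (n-1)(10)]
2832 = n/2 × [6 + 10n - 10]
5664 = n × [-4 + 10n]
10n² + (-4)n - 5664 = 0
Discriminant: Δ = (-4)² - 4(10)(-5664) = 16 + 226560 = 226576
√Δ = 476
n = [-(-4) + √Δ] / (2·10) = (4 + 476) / 20 = 480 / 20 = 24
(The negative root is discarded since n must be a positive integer.)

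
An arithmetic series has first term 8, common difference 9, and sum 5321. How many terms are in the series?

Using S = n/2 × [2a + (n-1)d]
5321 = n/2 × [2(8) + (n-1)(9)]
5321 = n/2 × [16 + 9n - 9]
10642 = n × [7 + 9n]
9n² + (7)n - 10642 = 0
Discriminant: Δ = (7)² - 4(9)(-10642) = 49 + 383112 = 383161
√Δ = 619
n = [-(7) + √Δ] / (2·9) = (-7 + 619) / 18 = 612 / 18 = 34
(The negative root is discarded since n must be a positive integer.)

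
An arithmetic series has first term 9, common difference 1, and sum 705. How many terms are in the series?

Using S = n/2 × [2a + (n-1)d]
705 = n/2 × [2(9) + (n-1)(1)]
705 = n/2 × [18 + 1n - 1]
1410 = n × [17 + 1n]
1n² + (17)n - 1410 = 0
Discriminant: Δ = (17)² - 4(1)(-1410) = 289 + 5640 = 5929
√Δ = 77
n = [-(17) + √Δ] / (2·1) = (-17 + 77) / 2 = 60 / 2 = 30
(The negative root is discarded since n must be a positive integer.)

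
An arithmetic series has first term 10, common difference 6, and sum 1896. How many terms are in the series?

Using S = n/2 × [2a + (n-1)d]
1896 = n/2 × [2(10) + (n-1)(6)]
1896 = n/2 × [20 + 6n - 6]
3792 = n × [14 + 6n]
6n² + (14)n - 3792 = 0
Discriminant: Δ = (14)² - 4(6)(-3792) = 196 + 91008 = 91204
√Δ = 302
n = [-(14) + √Δ] / (2·6) = (-14 + 302) / 12 = 288 / 12 = 24
(The negative root is discarded since n must be a positive integer.)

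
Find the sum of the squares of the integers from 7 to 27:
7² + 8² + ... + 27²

Use ∑_{k=1}^{n} k² = n(n+1)(2n+1)/6, then subtract the first 6 terms.
∑_{k=1}^{27} k² = 27×28×55/6 = 6930
∑_{k=1}^{6} k² = 6×7×13/6 = 91
∑_{k=7}^{27} k² = 6930 - 91 = 6839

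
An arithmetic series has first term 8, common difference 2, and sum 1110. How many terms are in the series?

Using S = n/2 × [2a + (n-1)d]
1110 = n/2 × [2(8) + (n-1)(2)]
1110 = n/2 × [16 + 2n - 2]
2220 = n × [14 + 2n]
2n² + (14)n - 2220 = 0
Discriminant: Δ = (14)² - 4(2)(-2220) = 196 + 17760 = 17956
√Δ = 134
n = [-(14) + √Δ] / (2·2) = (-14 + 134) / 4 = 120 / 4 = 30
(The negative root is discarded since n must be a positive integer.)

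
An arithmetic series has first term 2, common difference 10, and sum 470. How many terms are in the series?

Using S = n/2 × [2a + (n-1)d]
470 = n/2 × [2(2) + (n-1)(10)]
470 = n/2 × [4 + 10n - 10]
940 = n × [-6 + 10n]
10n² + (-6)n - 940 = 0
Discriminant: Δ = (-6)² - 4(10)(-940) = 36 + 37600 = 37636
√Δ = 194
n = [-(-6) + √Δ] / (2·10) = (6 + 194) / 20 = 200 / 20 = 10
(The negative root is discarded since n must be a positive integer.)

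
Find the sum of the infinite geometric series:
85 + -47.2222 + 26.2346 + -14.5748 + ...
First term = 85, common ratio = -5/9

For |r| < 1, S = a / (1 - r)
S = 85 / (1 - (-5/9))
S = 85 / (14/9)
S = 765/14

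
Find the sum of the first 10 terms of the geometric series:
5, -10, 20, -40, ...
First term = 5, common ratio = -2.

Sₙ = a(1 - rⁿ) / (1 - r)
S_10 = 5(1 - (-2)^10) / (1 - (-2))
S_10 = 5(1 - 1024) / (3)
S_10 = -1705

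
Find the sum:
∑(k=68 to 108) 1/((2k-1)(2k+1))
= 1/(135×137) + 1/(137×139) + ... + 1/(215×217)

Partial fractions: 1/((2k-1)(2k+1)) = (1/2)[1/(2k-1) - 1/(2k+1)]
The series telescopes:
= (1/2)[1/135 - 1/217]
= 41/29295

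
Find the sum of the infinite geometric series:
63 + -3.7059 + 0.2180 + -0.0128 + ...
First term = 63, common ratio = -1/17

For |r| < 1, S = a / (1 - r)
S = 63 / (1 - (-1/17))
S = 63 / (18/17)
S = 119/2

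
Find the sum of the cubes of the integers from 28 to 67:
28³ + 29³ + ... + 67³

Use ∑_{k=1}^{n} k³ = [n(n+1)/2]², then subtract the first 27 terms.
∑_{k=1}^{67} k³ = [67×68/2]² = 2278² = 5189284
∑_{k=1}^{27} k³ = [27×28/2]² = 378² = 142884
∑_{k=28}^{67} k³ = 5189284 - 142884 = 5046400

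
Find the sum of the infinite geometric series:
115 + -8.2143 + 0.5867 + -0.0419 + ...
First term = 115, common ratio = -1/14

For |r| < 1, S = a / (1 - r)
S = 115 / (1 - (-1/14))
S = 115 / (15/14)
S = 322/3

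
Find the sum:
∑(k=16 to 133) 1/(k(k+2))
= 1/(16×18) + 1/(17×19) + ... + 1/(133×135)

Partial fractions: 1/(k(k+2)) = (1/2)[1/k - 1/(k+2)]
Telescoping leaves the first two and last two terms:
= (1/2)[1/16 + 1/17 - 1/134 - 1/135]
= 261901/4920480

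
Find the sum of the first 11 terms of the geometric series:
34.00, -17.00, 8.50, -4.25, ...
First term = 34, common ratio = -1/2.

Sₙ = a(1 - rⁿ) / (1 - r)
S_11 = 34(1 - (-1/2)^11) / (1 - (-1/2))
S_11 = 34(1 - (-1/2048)) / (3/2)
S_11 = 11611/512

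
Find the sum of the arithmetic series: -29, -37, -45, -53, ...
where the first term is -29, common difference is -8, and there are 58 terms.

Sₙ = n/2 × (first + last)
Last term = a + (n-1)d = -29 + (58-1)×(-8) = -485
S_58 = 58/2 × (-29 + (-485))
S_58 = 58/2 × (-514) = -14906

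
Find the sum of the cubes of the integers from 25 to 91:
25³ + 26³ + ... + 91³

Use ∑_{k=1}^{n} k³ = [n(n+1)/2]², then subtract the first 24 terms.
∑_{k=1}^{91} k³ = [91×92/2]² = 4186² = 17522596
∑_{k=1}^{24} k³ = [24×25/2]² = 300² = 90000
∑_{k=25}^{91} k³ = 17522596 - 90000 = 17432596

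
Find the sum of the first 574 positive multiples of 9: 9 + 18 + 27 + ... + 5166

Factor out 9: = 9(1 + 2 + ... + 574) = 9 × n(n+1)/2
= 9 × 574×575/2
= 9 × 165025
= 1485225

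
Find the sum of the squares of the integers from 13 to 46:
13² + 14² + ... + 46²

Use ∑_{k=1}^{n} k² = n(n+1)(2n+1)/6, then subtract the first 12 terms.
∑_{k=1}^{46} k² = 46×47×93/6 = 33511
∑_{k=1}^{12} k² = 12×13×25/6 = 650
∑_{k=13}^{46} k² = 33511 - 650 = 32861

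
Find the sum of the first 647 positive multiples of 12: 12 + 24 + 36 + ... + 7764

Factor out 12: = 12(1 + 2 + ... + 647) = 12 × n(n+1)/2
= 12 × 647×648/2
= 12 × 209628
= 2515536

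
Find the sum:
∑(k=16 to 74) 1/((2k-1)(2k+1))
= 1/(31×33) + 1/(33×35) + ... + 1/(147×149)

Partial fractions: 1/((2k-1)(2k+1)) = (1/2)[1/(2k-1) - 1/(2k+1)]
The series telescopes:
= (1/2)[1/31 - 1/149]
= 59/4619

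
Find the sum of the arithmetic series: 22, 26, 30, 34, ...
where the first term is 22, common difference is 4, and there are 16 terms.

Sₙ = n/2 × (first + last)
Last term = a + (n-1)d = 22 + (16-1)×4 = 82
S_16 = 16/2 × (22 + 82)
S_16 = 16/2 × 104 = 832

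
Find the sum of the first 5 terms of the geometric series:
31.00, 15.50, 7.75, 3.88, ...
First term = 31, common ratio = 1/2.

Sₙ = a(1 - rⁿ) / (1 - r)
S_5 = 31(1 - (1/2)^5) / (1 - (1/2))
S_5 = 31(1 - (1/32)) / (1/2)
S_5 = 961/16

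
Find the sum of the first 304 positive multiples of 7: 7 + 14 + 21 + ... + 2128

Factor out 7: = 7(1 + 2 + ... + 304) = 7 × n(n+1)/2
= 7 × 304×305/2
= 7 × 46360
= 324520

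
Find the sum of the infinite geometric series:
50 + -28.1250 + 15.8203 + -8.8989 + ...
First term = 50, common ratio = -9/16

For |r| < 1, S = a / (1 - r)
S = 50 / (1 - (-9/16))
S = 50 / (25/16)
S = 32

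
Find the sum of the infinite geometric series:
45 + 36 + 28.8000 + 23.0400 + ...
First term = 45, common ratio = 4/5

For |r| < 1, S = a / (1 - r)
S = 45 / (1 - (4/5))
S = 45 / (1/5)
S = 225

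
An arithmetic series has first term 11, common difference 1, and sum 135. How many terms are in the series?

Using S = n/2 × [2a + (n-1)d]
135 = n/2 × [2(11) + (n-1)(1)]
135 = n/2 × [22 + 1n - 1]
270 = n × [21 + 1n]
1n² + (21)n - 270 = 0
Discriminant: Δ = (21)² - 4(1)(-270) = 441 + 1080 = 1521
√Δ = 39
n = [-(21) + √Δ] / (2·1) = (-21 + 39) / 2 = 18 / 2 = 9
(The negative root is discarded since n must be a positive integer.)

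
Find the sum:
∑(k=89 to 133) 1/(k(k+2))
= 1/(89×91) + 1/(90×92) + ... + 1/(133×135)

Partial fractions: 1/(k(k+2)) = (1/2)[1/k - 1/(k+2)]
Telescoping leaves the first two and last two terms:
= (1/2)[1/89 + 1/90 - 1/134 - 1/135]
= 6019/1610010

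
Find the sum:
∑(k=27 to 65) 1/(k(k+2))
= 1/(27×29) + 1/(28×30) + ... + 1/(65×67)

Partial fractions: 1/(k(k+2)) = (1/2)[1/k - 1/(k+2)]
Telescoping leaves the first two and last two terms:
= (1/2)[1/27 + 1/28 - 1/66 - 1/67]
= 23777/1114344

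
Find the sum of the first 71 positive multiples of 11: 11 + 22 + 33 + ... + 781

Factor out 11: = 11(1 + 2 + ... + 71) = 11 × n(n+1)/2
= 11 × 71×72/2
= 11 × 2556
= 28116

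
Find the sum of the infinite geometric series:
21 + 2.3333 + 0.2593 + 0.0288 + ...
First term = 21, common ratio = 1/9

For |r| < 1, S = a / (1 - r)
S = 21 / (1 - (1/9))
S = 21 / (8/9)
S = 189/8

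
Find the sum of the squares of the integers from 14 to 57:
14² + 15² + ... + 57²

Use ∑_{k=1}^{n} k² = n(n+1)(2n+1)/6, then subtract the first 13 terms.
∑_{k=1}^{57} k² = 57×58×115/6 = 63365
∑_{k=1}^{13} k² = 13×14×27/6 = 819
∑_{k=14}^{57} k² = 63365 - 819 = 62546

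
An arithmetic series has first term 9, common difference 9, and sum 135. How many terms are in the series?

Using S = n/2 × [2a + (n-1)d]
135 = n/2 × [2(9) + (n-1)(9)]
135 = n/2 × [18 + 9n - 9]
270 = n × [9 + 9n]
9n² + (9)n - 270 = 0
Discriminant: Δ = (9)² - 4(9)(-270) = 81 + 9720 = 9801
√Δ = 99
n = [-(9) + √Δ] / (2·9) = (-9 + 99) / 18 = 90 / 18 = 5
(The negative root is discarded since n must be a positive integer.)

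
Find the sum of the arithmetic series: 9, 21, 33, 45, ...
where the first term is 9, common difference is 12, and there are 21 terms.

Sₙ = n/2 × (first + last)
Last term = a + (n-1)d = 9 + (21-1)×12 = 249
S_21 = 21/2 × (9 + 249)
S_21 = 21/2 × 258 = 2709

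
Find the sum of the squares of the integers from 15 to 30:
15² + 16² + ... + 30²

Use ∑_{k=1}^{n} k² = n(n+1)(2n+1)/6, then subtract the first 14 terms.
∑_{k=1}^{30} k² = 30×31×61/6 = 9455
∑_{k=1}^{14} k² = 14×15×29/6 = 1015
∑_{k=15}^{30} k² = 9455 - 1015 = 8440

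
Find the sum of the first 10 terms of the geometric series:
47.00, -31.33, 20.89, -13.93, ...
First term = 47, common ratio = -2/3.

Sₙ = a(1 - rⁿ) / (1 - r)
S_10 = 47(1 - (-2/3)^10) / (1 - (-2/3))
S_10 = 47(1 - (1024/59049)) / (5/3)
S_10 = 545435/19683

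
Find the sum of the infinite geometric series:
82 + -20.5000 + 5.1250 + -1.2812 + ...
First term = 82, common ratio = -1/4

For |r| < 1, S = a / (1 - r)
S = 82 / (1 - (-1/4))
S = 82 / (5/4)
S = 328/5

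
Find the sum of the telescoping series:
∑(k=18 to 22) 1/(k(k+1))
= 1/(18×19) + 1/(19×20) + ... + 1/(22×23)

Partial fractions: 1/(k(k+1)) = 1/k - 1/(k+1)
The series telescopes:
= (1/18 - 1/19) + (1/19 - 1/20) + ... + (1/22 - 1/23)
= 1/18 - 1/23
= 5/414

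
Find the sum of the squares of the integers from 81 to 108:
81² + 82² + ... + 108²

Use ∑_{k=1}^{n} k² = n(n+1)(2n+1)/6, then subtract the first 80 terms.
∑_{k=1}^{108} k² = 108×109×217/6 = 425754
∑_{k=1}^{80} k² = 80×81×161/6 = 173880
∑_{k=81}^{108} k² = 425754 - 173880 = 251874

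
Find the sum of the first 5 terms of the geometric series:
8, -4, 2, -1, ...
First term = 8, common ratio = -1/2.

Sₙ = a(1 - rⁿ) / (1 - r)
S_5 = 8(1 - (-1/2)^5) / (1 - (-1/2))
S_5 = 8(1 - (-1/32)) / (3/2)
S_5 = 11/2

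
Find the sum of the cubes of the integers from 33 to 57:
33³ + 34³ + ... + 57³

Use ∑_{k=1}^{n} k³ = [n(n+1)/2]², then subtract the first 32 terms.
∑_{k=1}^{57} k³ = [57×58/2]² = 1653² = 2732409
∑_{k=1}^{32} k³ = [32×33/2]² = 528² = 278784
∑_{k=33}^{57} k³ = 2732409 - 278784 = 2453625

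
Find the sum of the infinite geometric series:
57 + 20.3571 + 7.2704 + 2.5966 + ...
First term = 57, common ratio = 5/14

For |r| < 1, S = a / (1 - r)
S = 57 / (1 - (5/14))
S = 57 / (9/14)
S = 266/3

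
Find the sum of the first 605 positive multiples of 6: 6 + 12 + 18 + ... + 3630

Factor out 6: = 6(1 + 2 + ... + 605) = 6 × n(n+1)/2
= 6 × 605×606/2
= 6 × 183315
= 1099890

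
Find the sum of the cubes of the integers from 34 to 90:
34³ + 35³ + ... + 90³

Use ∑_{k=1}^{n} k³ = [n(n+1)/2]², then subtract the first 33 terms.
∑_{k=1}^{90} k³ = [90×91/2]² = 4095² = 16769025
∑_{k=1}^{33} k³ = [33×34/2]² = 561² = 314721
∑_{k=34}^{90} k³ = 16769025 - 314721 = 16454304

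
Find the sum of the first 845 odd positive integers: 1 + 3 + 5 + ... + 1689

Sum of first n odd numbers = n²
= 845²
= 714025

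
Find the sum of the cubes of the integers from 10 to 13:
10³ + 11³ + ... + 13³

Use ∑_{k=1}^{n} k³ = [n(n+1)/2]², then subtract the first 9 terms.
∑_{k=1}^{13} k³ = [13×14/2]² = 91² = 8281
∑_{k=1}^{9} k³ = [9×10/2]² = 45² = 2025
∑_{k=10}^{13} k³ = 8281 - 2025 = 6256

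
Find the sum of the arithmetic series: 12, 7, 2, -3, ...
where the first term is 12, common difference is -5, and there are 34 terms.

Sₙ = n/2 × (first + last)
Last term = a + (n-1)d = 12 + (34-1)×(-5) = -153
S_34 = 34/2 × (12 + (-153))
S_34 = 34/2 × (-141) = -2397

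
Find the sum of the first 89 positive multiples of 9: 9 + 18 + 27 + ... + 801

Factor out 9: = 9(1 + 2 + ... + 89) = 9 × n(n+1)/2
= 9 × 89×90/2
= 9 × 4005
= 36045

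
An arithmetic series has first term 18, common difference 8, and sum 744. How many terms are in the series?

Using S = n/2 × [2a + (n-1)d]
744 = n/2 × [2(18) + (n-1)(8)]
744 = n/2 × [36 + 8n - 8]
1488 = n × [28 + 8n]
8n² + (28)n - 1488 = 0
Discriminant: Δ = (28)² - 4(8)(-1488) = 784 + 47616 = 48400
√Δ = 220
n = [-(28) + √Δ] / (2·8) = (-28 + 220) / 16 = 192 / 16 = 12
(The negative root is discarded since n must be a positive integer.)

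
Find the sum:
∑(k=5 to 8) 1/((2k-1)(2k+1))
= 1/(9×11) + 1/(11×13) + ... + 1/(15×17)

Partial fractions: 1/((2k-1)(2k+1)) = (1/2)[1/(2k-1) - 1/(2k+1)]
The series telescopes:
= (1/2)[1/9 - 1/17]
= 4/153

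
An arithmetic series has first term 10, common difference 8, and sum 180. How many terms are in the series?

Using S = n/2 × [2a + (n-1)d]
180 = n/2 × [2(10) + (n-1)(8)]
180 = n/2 × [20 + 8n - 8]
360 = n × [12 + 8n]
8n² + (12)n - 360 = 0
Discriminant: Δ = (12)² - 4(8)(-360) = 144 + 11520 = 11664
√Δ = 108
n = [-(12) + √Δ] / (2·8) = (-12 + 108) / 16 = 96 / 16 = 6
(The negative root is discarded since n must be a positive integer.)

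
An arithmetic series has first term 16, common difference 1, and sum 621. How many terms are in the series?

Using S = n/2 × [2a + (n-1)d]
621 = n/2 × [2(16) + (n-1)(1)]
621 = n/2 × [32 + 1n - 1]
1242 = n × [31 + 1n]
1n² + (31)n - 1242 = 0
Discriminant: Δ = (31)² - 4(1)(-1242) = 961 + 4968 = 5929
√Δ = 77
n = [-(31) + √Δ] / (2·1) = (-31 + 77) / 2 = 46 / 2 = 23
(The negative root is discarded since n must be a positive integer.)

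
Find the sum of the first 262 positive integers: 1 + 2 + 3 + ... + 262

Formula: ∑k = n(n+1)/2
= 262×263/2
= 68906/2
= 34453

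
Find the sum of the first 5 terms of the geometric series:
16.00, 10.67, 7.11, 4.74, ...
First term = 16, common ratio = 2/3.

Sₙ = a(1 - rⁿ) / (1 - r)
S_5 = 16(1 - (2/3)^5) / (1 - (2/3))
S_5 = 16(1 - (32/243)) / (1/3)
S_5 = 3376/81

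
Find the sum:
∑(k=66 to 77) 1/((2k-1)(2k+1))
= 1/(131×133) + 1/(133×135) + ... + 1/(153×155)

Partial fractions: 1/((2k-1)(2k+1)) = (1/2)[1/(2k-1) - 1/(2k+1)]
The series telescopes:
= (1/2)[1/131 - 1/155]
= 12/20305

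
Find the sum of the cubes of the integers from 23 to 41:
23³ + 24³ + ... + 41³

Use ∑_{k=1}^{n} k³ = [n(n+1)/2]², then subtract the first 22 terms.
∑_{k=1}^{41} k³ = [41×42/2]² = 861² = 741321
∑_{k=1}^{22} k³ = [22×23/2]² = 253² = 64009
∑_{k=23}^{41} k³ = 741321 - 64009 = 677312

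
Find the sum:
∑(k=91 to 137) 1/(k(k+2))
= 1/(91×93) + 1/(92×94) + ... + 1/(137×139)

Partial fractions: 1/(k(k+2)) = (1/2)[1/k - 1/(k+2)]
Telescoping leaves the first two and last two terms:
= (1/2)[1/91 + 1/92 - 1/138 - 1/139]
= 25897/6982248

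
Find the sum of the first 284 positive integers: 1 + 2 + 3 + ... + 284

Formula: ∑k = n(n+1)/2
= 284×285/2
= 80940/2
= 40470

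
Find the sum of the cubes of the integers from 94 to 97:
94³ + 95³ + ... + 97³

Use ∑_{k=1}^{n} k³ = [n(n+1)/2]², then subtract the first 93 terms.
∑_{k=1}^{97} k³ = [97×98/2]² = 4753² = 22591009
∑_{k=1}^{93} k³ = [93×94/2]² = 4371² = 19105641
∑_{k=94}^{97} k³ = 22591009 - 19105641 = 3485368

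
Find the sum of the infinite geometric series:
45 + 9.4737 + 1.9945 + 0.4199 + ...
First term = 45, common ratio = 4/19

For |r| < 1, S = a / (1 - r)
S = 45 / (1 - (4/19))
S = 45 / (15/19)
S = 57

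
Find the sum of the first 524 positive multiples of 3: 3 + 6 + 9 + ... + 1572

Factor out 3: = 3(1 + 2 + ... + 524) = 3 × n(n+1)/2
= 3 × 524×525/2
= 3 × 137550
= 412650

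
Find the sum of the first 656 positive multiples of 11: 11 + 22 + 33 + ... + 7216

Factor out 11: = 11(1 + 2 + ... + 656) = 11 × n(n+1)/2
= 11 × 656×657/2
= 11 × 215496
= 2370456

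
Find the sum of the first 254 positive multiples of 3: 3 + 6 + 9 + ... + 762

Factor out 3: = 3(1 + 2 + ... + 254) = 3 × n(n+1)/2
= 3 × 254×255/2
= 3 × 32385
= 97155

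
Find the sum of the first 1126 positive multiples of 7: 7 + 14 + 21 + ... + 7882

Factor out 7: = 7(1 + 2 + ... + 1126) = 7 × n(n+1)/2
= 7 × 1126×1127/2
= 7 × 634501
= 4441507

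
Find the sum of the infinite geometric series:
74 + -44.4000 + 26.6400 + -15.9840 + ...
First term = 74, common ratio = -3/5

For |r| < 1, S = a / (1 - r)
S = 74 / (1 - (-3/5))
S = 74 / (8/5)
S = 185/4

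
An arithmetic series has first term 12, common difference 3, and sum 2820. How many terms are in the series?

Using S = n/2 × [2a + (n-1)d]
2820 = n/2 × [2(12) + (n-1)(3)]
2820 = n/2 × [24 + 3n - 3]
5640 = n × [21 + 3n]
3n² + (21)n - 5640 = 0
Discriminant: Δ = (21)² - 4(3)(-5640) = 441 + 67680 = 68121
√Δ = 261
n = [-(21) + √Δ] / (2·3) = (-21 + 261) / 6 = 240 / 6 = 40
(The negative root is discarded since n must be a positive integer.)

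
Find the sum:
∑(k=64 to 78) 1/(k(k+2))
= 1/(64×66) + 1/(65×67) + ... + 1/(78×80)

Partial fractions: 1/(k(k+2)) = (1/2)[1/k - 1/(k+2)]
Telescoping leaves the first two and last two terms:
= (1/2)[1/64 + 1/65 - 1/79 - 1/80]
= 1923/657280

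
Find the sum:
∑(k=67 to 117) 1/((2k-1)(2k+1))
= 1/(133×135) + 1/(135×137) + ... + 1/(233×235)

Partial fractions: 1/((2k-1)(2k+1)) = (1/2)[1/(2k-1) - 1/(2k+1)]
The series telescopes:
= (1/2)[1/133 - 1/235]
= 51/31255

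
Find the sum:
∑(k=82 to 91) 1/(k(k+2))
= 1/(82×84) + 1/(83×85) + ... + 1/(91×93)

Partial fractions: 1/(k(k+2)) = (1/2)[1/k - 1/(k+2)]
Telescoping leaves the first two and last two terms:
= (1/2)[1/82 + 1/83 - 1/92 - 1/93]
= 76315/58232136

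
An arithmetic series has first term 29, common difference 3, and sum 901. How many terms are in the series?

Using S = n/2 × [2a + (n-1)d]
901 = n/2 × [2(29) + (n-1)(3)]
901 = n/2 × [58 + 3n - 3]
1802 = n × [55 + 3n]
3n² + (55)n - 1802 = 0
Discriminant: Δ = (55)² - 4(3)(-1802) = 3025 + 21624 = 24649
√Δ = 157
n = [-(55) + √Δ] / (2·3) = (-55 + 157) / 6 = 102 / 6 = 17
(The negative root is discarded since n must be a positive integer.)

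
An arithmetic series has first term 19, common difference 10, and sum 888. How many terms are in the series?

Using S = n/2 × [2a + (n-1)d]
888 = n/2 × [2(19) + (n-1)(10)]
888 = n/2 × [38 + 10n - 10]
1776 = n × [28 + 10n]
10n² + (28)n - 1776 = 0
Discriminant: Δ = (28)² - 4(10)(-1776) = 784 + 71040 = 71824
√Δ = 268
n = [-(28) + √Δ] / (2·10) = (-28 + 268) / 20 = 240 / 20 = 12
(The negative root is discarded since n must be a positive integer.)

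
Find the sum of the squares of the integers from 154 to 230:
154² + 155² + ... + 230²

Use ∑_{k=1}^{n} k² = n(n+1)(2n+1)/6, then subtract the first 153 terms.
∑_{k=1}^{230} k² = 230×231×461/6 = 4082155
∑_{k=1}^{153} k² = 153×154×307/6 = 1205589
∑_{k=154}^{230} k² = 4082155 - 1205589 = 2876566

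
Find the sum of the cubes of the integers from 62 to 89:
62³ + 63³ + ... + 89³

Use ∑_{k=1}^{n} k³ = [n(n+1)/2]², then subtract the first 61 terms.
∑_{k=1}^{89} k³ = [89×90/2]² = 4005² = 16040025
∑_{k=1}^{61} k³ = [61×62/2]² = 1891² = 3575881
∑_{k=62}^{89} k³ = 16040025 - 3575881 = 12464144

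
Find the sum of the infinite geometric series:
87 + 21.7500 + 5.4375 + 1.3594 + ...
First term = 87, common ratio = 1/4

For |r| < 1, S = a / (1 - r)
S = 87 / (1 - (1/4))
S = 87 / (3/4)
S = 116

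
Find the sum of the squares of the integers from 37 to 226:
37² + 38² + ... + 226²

Use ∑_{k=1}^{n} k² = n(n+1)(2n+1)/6, then subtract the first 36 terms.
∑_{k=1}^{226} k² = 226×227×453/6 = 3873301
∑_{k=1}^{36} k² = 36×37×73/6 = 16206
∑_{k=37}^{226} k² = 3873301 - 16206 = 3857095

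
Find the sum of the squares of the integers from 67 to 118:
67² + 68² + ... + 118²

Use ∑_{k=1}^{n} k² = n(n+1)(2n+1)/6, then subtract the first 66 terms.
∑_{k=1}^{118} k² = 118×119×237/6 = 554659
∑_{k=1}^{66} k² = 66×67×133/6 = 98021
∑_{k=67}^{118} k² = 554659 - 98021 = 456638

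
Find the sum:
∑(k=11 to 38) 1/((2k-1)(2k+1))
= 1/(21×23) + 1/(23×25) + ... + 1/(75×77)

Partial fractions: 1/((2k-1)(2k+1)) = (1/2)[1/(2k-1) - 1/(2k+1)]
The series telescopes:
= (1/2)[1/21 - 1/77]
= 4/231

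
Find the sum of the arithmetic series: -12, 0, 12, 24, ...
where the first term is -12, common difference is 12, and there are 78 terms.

Sₙ = n/2 × (first + last)
Last term = a + (n-1)d = -12 + (78-1)×12 = 912
S_78 = 78/2 × (-12 + 912)
S_78 = 78/2 × 900 = 35100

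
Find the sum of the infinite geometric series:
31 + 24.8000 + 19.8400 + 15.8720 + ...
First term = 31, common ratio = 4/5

For |r| < 1, S = a / (1 - r)
S = 31 / (1 - (4/5))
S = 31 / (1/5)
S = 155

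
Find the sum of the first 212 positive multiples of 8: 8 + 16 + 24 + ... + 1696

Factor out 8: = 8(1 + 2 + ... + 212) = 8 × n(n+1)/2
= 8 × 212×213/2
= 8 × 22578
= 180624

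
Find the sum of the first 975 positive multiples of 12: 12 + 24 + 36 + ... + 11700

Factor out 12: = 12(1 + 2 + ... + 975) = 12 × n(n+1)/2
= 12 × 975×976/2
= 12 × 475800
= 5709600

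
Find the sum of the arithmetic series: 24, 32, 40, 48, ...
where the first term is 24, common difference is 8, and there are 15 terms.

Sₙ = n/2 × (first + last)
Last term = a + (n-1)d = 24 + (15-1)×8 = 136
S_15 = 15/2 × (24 + 136)
S_15 = 15/2 × 160 = 1200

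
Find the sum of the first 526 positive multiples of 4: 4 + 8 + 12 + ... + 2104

Factor out 4: = 4(1 + 2 + ... + 526) = 4 × n(n+1)/2
= 4 × 526×527/2
= 4 × 138601
= 554404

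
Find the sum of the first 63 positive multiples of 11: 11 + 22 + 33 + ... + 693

Factor out 11: = 11(1 + 2 + ... + 63) = 11 × n(n+1)/2
= 11 × 63×64/2
= 11 × 2016
= 22176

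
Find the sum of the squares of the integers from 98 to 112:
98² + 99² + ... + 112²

Use ∑_{k=1}^{n} k² = n(n+1)(2n+1)/6, then subtract the first 97 terms.
∑_{k=1}^{112} k² = 112×113×225/6 = 474600
∑_{k=1}^{97} k² = 97×98×195/6 = 308945
∑_{k=98}^{112} k² = 474600 - 308945 = 165655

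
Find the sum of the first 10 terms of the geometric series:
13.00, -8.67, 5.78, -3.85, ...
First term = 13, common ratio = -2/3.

Sₙ = a(1 - rⁿ) / (1 - r)
S_10 = 13(1 - (-2/3)^10) / (1 - (-2/3))
S_10 = 13(1 - (1024/59049)) / (5/3)
S_10 = 150865/19683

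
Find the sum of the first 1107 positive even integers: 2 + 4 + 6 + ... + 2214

Sum of first n even numbers = n(n+1)
= 1107×1108
= 1226556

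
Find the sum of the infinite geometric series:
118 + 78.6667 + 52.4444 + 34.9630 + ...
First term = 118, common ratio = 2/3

For |r| < 1, S = a / (1 - r)
S = 118 / (1 - (2/3))
S = 118 / (1/3)
S = 354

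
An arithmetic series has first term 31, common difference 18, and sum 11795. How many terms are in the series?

Using S = n/2 × [2a + (n-1)d]
11795 = n/2 × [2(31) + (n-1)(18)]
11795 = n/2 × [62 + 18n - 18]
23590 = n × [44 + 18n]
18n² + (44)n - 23590 = 0
Discriminant: Δ = (44)² - 4(18)(-23590) = 1936 + 1698480 = 1700416
√Δ = 1304
n = [-(44) + √Δ] / (2·18) = (-44 + 1304) / 36 = 1260 / 36 = 35
(The negative root is discarded since n must be a positive integer.)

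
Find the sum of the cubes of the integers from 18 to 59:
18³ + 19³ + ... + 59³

Use ∑_{k=1}^{n} k³ = [n(n+1)/2]², then subtract the first 17 terms.
∑_{k=1}^{59} k³ = [59×60/2]² = 1770² = 3132900
∑_{k=1}^{17} k³ = [17×18/2]² = 153² = 23409
∑_{k=18}^{59} k³ = 3132900 - 23409 = 3109491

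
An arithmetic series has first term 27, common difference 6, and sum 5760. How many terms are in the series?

Using S = n/2 × [2a + (n-1)d]
5760 = n/2 × [2(27) + (n-1)(6)]
5760 = n/2 × [54 + 6n - 6]
11520 = n × [48 + 6n]
6n² + (48)n - 11520 = 0
Discriminant: Δ = (48)² - 4(6)(-11520) = 2304 + 276480 = 278784
√Δ = 528
n = [-(48) + √Δ] / (2·6) = (-48 + 528) / 12 = 480 / 12 = 40
(The negative root is discarded since n must be a positive integer.)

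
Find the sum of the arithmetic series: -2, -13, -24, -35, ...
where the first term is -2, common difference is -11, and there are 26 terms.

Sₙ = n/2 × (first + last)
Last term = a + (n-1)d = -2 + (26-1)×(-11) = -277
S_26 = 26/2 × (-2 + (-277))
S_26 = 26/2 × (-279) = -3627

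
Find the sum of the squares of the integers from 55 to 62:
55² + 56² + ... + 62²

Use ∑_{k=1}^{n} k² = n(n+1)(2n+1)/6, then subtract the first 54 terms.
∑_{k=1}^{62} k² = 62×63×125/6 = 81375
∑_{k=1}^{54} k² = 54×55×109/6 = 53955
∑_{k=55}^{62} k² = 81375 - 53955 = 27420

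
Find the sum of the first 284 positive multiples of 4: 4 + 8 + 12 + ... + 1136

Factor out 4: = 4(1 + 2 + ... + 284) = 4 × n(n+1)/2
= 4 × 284×285/2
= 4 × 40470
= 161880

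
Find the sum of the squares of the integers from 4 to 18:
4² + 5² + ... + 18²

Use ∑_{k=1}^{n} k² = n(n+1)(2n+1)/6, then subtract the first 3 terms.
∑_{k=1}^{18} k² = 18×19×37/6 = 2109
∑_{k=1}^{3} k² = 3×4×7/6 = 14
∑_{k=4}^{18} k² = 2109 - 14 = 2095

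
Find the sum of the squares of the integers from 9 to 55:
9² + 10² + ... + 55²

Use ∑_{k=1}^{n} k² = n(n+1)(2n+1)/6, then subtract the first 8 terms.
∑_{k=1}^{55} k² = 55×56×111/6 = 56980
∑_{k=1}^{8} k² = 8×9×17/6 = 204
∑_{k=9}^{55} k² = 56980 - 204 = 56776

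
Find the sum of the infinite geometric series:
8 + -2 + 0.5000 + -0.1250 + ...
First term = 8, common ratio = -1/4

For |r| < 1, S = a / (1 - r)
S = 8 / (1 - (-1/4))
S = 8 / (5/4)
S = 32/5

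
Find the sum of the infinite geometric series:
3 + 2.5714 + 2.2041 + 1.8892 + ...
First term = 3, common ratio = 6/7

For |r| < 1, S = a / (1 - r)
S = 3 / (1 - (6/7))
S = 3 / (1/7)
S = 21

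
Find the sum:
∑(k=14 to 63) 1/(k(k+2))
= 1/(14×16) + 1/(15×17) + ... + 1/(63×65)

Partial fractions: 1/(k(k+2)) = (1/2)[1/k - 1/(k+2)]
Telescoping leaves the first two and last two terms:
= (1/2)[1/14 + 1/15 - 1/64 - 1/65]
= 1871/34944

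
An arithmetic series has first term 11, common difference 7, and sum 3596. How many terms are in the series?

Using S = n/2 × [2a + (n-1)d]
3596 = n/2 × [2(11) + (n-1)(7)]
3596 = n/2 × [22 + 7n - 7]
7192 = n × [15 + 7n]
7n² + (15)n - 7192 = 0
Discriminant: Δ = (15)² - 4(7)(-7192) = 225 + 201376 = 201601
√Δ = 449
n = [-(15) + √Δ] / (2·7) = (-15 + 449) / 14 = 434 / 14 = 31
(The negative root is discarded since n must be a positive integer.)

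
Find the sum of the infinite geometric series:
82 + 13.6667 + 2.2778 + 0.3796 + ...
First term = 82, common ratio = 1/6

For |r| < 1, S = a / (1 - r)
S = 82 / (1 - (1/6))
S = 82 / (5/6)
S = 492/5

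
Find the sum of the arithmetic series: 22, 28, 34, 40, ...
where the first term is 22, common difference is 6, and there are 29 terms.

Sₙ = n/2 × (first + last)
Last term = a + (n-1)d = 22 + (29-1)×6 = 190
S_29 = 29/2 × (22 + 190)
S_29 = 29/2 × 212 = 3074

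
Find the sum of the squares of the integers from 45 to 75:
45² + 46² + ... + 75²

Use ∑_{k=1}^{n} k² = n(n+1)(2n+1)/6, then subtract the first 44 terms.
∑_{k=1}^{75} k² = 75×76×151/6 = 143450
∑_{k=1}^{44} k² = 44×45×89/6 = 29370
∑_{k=45}^{75} k² = 143450 - 29370 = 114080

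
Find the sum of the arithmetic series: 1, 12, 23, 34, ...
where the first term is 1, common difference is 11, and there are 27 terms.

Sₙ = n/2 × (first + last)
Last term = a + (n-1)d = 1 + (27-1)×11 = 287
S_27 = 27/2 × (1 + 287)
S_27 = 27/2 × 288 = 3888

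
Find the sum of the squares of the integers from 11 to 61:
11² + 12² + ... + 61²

Use ∑_{k=1}^{n} k² = n(n+1)(2n+1)/6, then subtract the first 10 terms.
∑_{k=1}^{61} k² = 61×62×123/6 = 77531
∑_{k=1}^{10} k² = 10×11×21/6 = 385
∑_{k=11}^{61} k² = 77531 - 385 = 77146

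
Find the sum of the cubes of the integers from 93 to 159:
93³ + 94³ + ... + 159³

Use ∑_{k=1}^{n} k³ = [n(n+1)/2]², then subtract the first 92 terms.
∑_{k=1}^{159} k³ = [159×160/2]² = 12720² = 161798400
∑_{k=1}^{92} k³ = [92×93/2]² = 4278² = 18301284
∑_{k=93}^{159} k³ = 161798400 - 18301284 = 143497116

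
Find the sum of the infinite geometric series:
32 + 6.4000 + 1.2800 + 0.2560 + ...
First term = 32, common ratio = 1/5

For |r| < 1, S = a / (1 - r)
S = 32 / (1 - (1/5))
S = 32 / (4/5)
S = 40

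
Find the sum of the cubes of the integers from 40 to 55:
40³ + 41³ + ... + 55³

Use ∑_{k=1}^{n} k³ = [n(n+1)/2]², then subtract the first 39 terms.
∑_{k=1}^{55} k³ = [55×56/2]² = 1540² = 2371600
∑_{k=1}^{39} k³ = [39×40/2]² = 780² = 608400
∑_{k=40}^{55} k³ = 2371600 - 608400 = 1763200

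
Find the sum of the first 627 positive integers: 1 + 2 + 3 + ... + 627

Formula: ∑k = n(n+1)/2
= 627×628/2
= 393756/2
= 196878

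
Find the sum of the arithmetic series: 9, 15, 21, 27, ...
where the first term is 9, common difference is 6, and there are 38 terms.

Sₙ = n/2 × (first + last)
Last term = a + (n-1)d = 9 + (38-1)×6 = 231
S_38 = 38/2 × (9 + 231)
S_38 = 38/2 × 240 = 4560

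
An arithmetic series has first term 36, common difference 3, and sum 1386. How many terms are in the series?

Using S = n/2 × [2a + (n-1)d]
1386 = n/2 × [2(36) + (n-1)(3)]
1386 = n/2 × [72 + 3n - 3]
2772 = n × [69 + 3n]
3n² + (69)n - 2772 = 0
Discriminant: Δ = (69)² - 4(3)(-2772) = 4761 + 33264 = 38025
√Δ = 195
n = [-(69) + √Δ] / (2·3) = (-69 + 195) / 6 = 126 / 6 = 21
(The negative root is discarded since n must be a positive integer.)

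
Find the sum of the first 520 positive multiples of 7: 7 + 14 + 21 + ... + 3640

Factor out 7: = 7(1 + 2 + ... + 520) = 7 × n(n+1)/2
= 7 × 520×521/2
= 7 × 135460
= 948220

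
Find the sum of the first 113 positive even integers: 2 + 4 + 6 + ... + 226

Sum of first n even numbers = n(n+1)
= 113×114
= 12882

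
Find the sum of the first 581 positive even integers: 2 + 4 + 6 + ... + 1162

Sum of first n even numbers = n(n+1)
= 581×582
= 338142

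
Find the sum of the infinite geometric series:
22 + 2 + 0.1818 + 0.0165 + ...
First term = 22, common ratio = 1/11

For |r| < 1, S = a / (1 - r)
S = 22 / (1 - (1/11))
S = 22 / (10/11)
S = 121/5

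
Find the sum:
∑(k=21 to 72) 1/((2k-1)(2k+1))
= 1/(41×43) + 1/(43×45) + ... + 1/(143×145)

Partial fractions: 1/((2k-1)(2k+1)) = (1/2)[1/(2k-1) - 1/(2k+1)]
The series telescopes:
= (1/2)[1/41 - 1/145]
= 52/5945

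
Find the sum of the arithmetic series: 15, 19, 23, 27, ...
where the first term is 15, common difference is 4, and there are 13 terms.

Sₙ = n/2 × (first + last)
Last term = a + (n-1)d = 15 + (13-1)×4 = 63
S_13 = 13/2 × (15 + 63)
S_13 = 13/2 × 78 = 507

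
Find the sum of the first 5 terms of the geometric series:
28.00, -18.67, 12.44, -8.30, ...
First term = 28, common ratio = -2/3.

Sₙ = a(1 - rⁿ) / (1 - r)
S_5 = 28(1 - (-2/3)^5) / (1 - (-2/3))
S_5 = 28(1 - (-32/243)) / (5/3)
S_5 = 1540/81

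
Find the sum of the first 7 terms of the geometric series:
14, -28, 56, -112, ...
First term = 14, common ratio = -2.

Sₙ = a(1 - rⁿ) / (1 - r)
S_7 = 14(1 - (-2)^7) / (1 - (-2))
S_7 = 14(1 - (-128)) / (3)
S_7 = 602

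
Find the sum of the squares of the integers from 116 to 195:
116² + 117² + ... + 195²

Use ∑_{k=1}^{n} k² = n(n+1)(2n+1)/6, then subtract the first 115 terms.
∑_{k=1}^{195} k² = 195×196×391/6 = 2490670
∑_{k=1}^{115} k² = 115×116×231/6 = 513590
∑_{k=116}^{195} k² = 2490670 - 513590 = 1977080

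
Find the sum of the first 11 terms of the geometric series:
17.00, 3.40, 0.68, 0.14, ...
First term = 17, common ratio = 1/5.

Sₙ = a(1 - rⁿ) / (1 - r)
S_11 = 17(1 - (1/5)^11) / (1 - (1/5))
S_11 = 17(1 - (1/48828125)) / (4/5)
S_11 = 207519527/9765625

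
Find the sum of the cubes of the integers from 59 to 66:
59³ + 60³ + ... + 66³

Use ∑_{k=1}^{n} k³ = [n(n+1)/2]², then subtract the first 58 terms.
∑_{k=1}^{66} k³ = [66×67/2]² = 2211² = 4888521
∑_{k=1}^{58} k³ = [58×59/2]² = 1711² = 2927521
∑_{k=59}^{66} k³ = 4888521 - 2927521 = 1961000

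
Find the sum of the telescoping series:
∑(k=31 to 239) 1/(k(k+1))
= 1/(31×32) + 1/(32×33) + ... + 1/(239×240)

Partial fractions: 1/(k(k+1)) = 1/k - 1/(k+1)
The series telescopes:
= (1/31 - 1/32) + (1/32 - 1/33) + ... + (1/239 - 1/240)
= 1/31 - 1/240
= 209/7440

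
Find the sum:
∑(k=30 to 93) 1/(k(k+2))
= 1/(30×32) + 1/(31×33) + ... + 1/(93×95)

Partial fractions: 1/(k(k+2)) = (1/2)[1/k - 1/(k+2)]
Telescoping leaves the first two and last two terms:
= (1/2)[1/30 + 1/31 - 1/94 - 1/95]
= 9224/415245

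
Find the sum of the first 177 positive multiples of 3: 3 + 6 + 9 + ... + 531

Factor out 3: = 3(1 + 2 + ... + 177) = 3 × n(n+1)/2
= 3 × 177×178/2
= 3 × 15753
= 47259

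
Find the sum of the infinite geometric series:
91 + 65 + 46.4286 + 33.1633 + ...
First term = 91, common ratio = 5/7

For |r| < 1, S = a / (1 - r)
S = 91 / (1 - (5/7))
S = 91 / (2/7)
S = 637/2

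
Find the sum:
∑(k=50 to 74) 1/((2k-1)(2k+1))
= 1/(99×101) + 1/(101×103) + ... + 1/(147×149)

Partial fractions: 1/((2k-1)(2k+1)) = (1/2)[1/(2k-1) - 1/(2k+1)]
The series telescopes:
= (1/2)[1/99 - 1/149]
= 25/14751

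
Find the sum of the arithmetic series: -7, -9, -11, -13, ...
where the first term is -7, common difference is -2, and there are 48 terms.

Sₙ = n/2 × (first + last)
Last term = a + (n-1)d = -7 + (48-1)×(-2) = -101
S_48 = 48/2 × (-7 + (-101))
S_48 = 48/2 × (-108) = -2592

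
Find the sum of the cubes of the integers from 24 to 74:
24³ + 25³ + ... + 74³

Use ∑_{k=1}^{n} k³ = [n(n+1)/2]², then subtract the first 23 terms.
∑_{k=1}^{74} k³ = [74×75/2]² = 2775² = 7700625
∑_{k=1}^{23} k³ = [23×24/2]² = 276² = 76176
∑_{k=24}^{74} k³ = 7700625 - 76176 = 7624449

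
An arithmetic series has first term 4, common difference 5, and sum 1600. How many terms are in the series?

Using S = n/2 × [2a + (n-1)d]
1600 = n/2 × [2(4) + (n-1)(5)]
1600 = n/2 × [8 + 5n - 5]
3200 = n × [3 + 5n]
5n² + (3)n - 3200 = 0
Discriminant: Δ = (3)² - 4(5)(-3200) = 9 + 64000 = 64009
√Δ = 253
n = [-(3) + √Δ] / (2·5) = (-3 + 253) / 10 = 250 / 10 = 25
(The negative root is discarded since n must be a positive integer.)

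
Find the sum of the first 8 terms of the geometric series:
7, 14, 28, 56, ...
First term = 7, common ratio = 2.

Sₙ = a(1 - rⁿ) / (1 - r)
S_8 = 7(1 - 2^8) / (1 - 2)
S_8 = 7(1 - 256) / (-1)
S_8 = 1785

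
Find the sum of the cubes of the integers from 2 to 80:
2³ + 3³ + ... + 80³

Use ∑_{k=1}^{n} k³ = [n(n+1)/2]², then subtract the first 1 terms.
∑_{k=1}^{80} k³ = [80×81/2]² = 3240² = 10497600
∑_{k=1}^{1} k³ = [1×2/2]² = 1² = 1
∑_{k=2}^{80} k³ = 10497600 - 1 = 10497599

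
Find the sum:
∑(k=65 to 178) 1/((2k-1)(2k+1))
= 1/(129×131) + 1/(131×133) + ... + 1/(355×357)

Partial fractions: 1/((2k-1)(2k+1)) = (1/2)[1/(2k-1) - 1/(2k+1)]
The series telescopes:
= (1/2)[1/129 - 1/357]
= 38/15351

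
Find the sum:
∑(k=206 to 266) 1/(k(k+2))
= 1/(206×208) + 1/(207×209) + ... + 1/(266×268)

Partial fractions: 1/(k(k+2)) = (1/2)[1/k - 1/(k+2)]
Telescoping leaves the first two and last two terms:
= (1/2)[1/206 + 1/207 - 1/267 - 1/268]
= 1123193/1017096984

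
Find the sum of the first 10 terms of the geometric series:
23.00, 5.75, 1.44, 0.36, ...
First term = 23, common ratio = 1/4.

Sₙ = a(1 - rⁿ) / (1 - r)
S_10 = 23(1 - (1/4)^10) / (1 - (1/4))
S_10 = 23(1 - (1/1048576)) / (3/4)
S_10 = 8039075/262144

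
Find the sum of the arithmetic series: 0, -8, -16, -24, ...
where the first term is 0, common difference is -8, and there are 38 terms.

Sₙ = n/2 × (first + last)
Last term = a + (n-1)d = 0 + (38-1)×(-8) = -296
S_38 = 38/2 × (0 + (-296))
S_38 = 38/2 × (-296) = -5624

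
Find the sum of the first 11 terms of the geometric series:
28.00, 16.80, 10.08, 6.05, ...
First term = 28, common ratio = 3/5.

Sₙ = a(1 - rⁿ) / (1 - r)
S_11 = 28(1 - (3/5)^11) / (1 - (3/5))
S_11 = 28(1 - (177147/48828125)) / (2/5)
S_11 = 681113692/9765625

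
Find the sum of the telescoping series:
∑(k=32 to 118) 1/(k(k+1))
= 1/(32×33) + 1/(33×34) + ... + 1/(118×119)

Partial fractions: 1/(k(k+1)) = 1/k - 1/(k+1)
The series telescopes:
= (1/32 - 1/33) + (1/33 - 1/34) + ... + (1/118 - 1/119)
= 1/32 - 1/119
= 87/3808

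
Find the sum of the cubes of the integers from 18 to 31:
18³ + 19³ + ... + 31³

Use ∑_{k=1}^{n} k³ = [n(n+1)/2]², then subtract the first 17 terms.
∑_{k=1}^{31} k³ = [31×32/2]² = 496² = 246016
∑_{k=1}^{17} k³ = [17×18/2]² = 153² = 23409
∑_{k=18}^{31} k³ = 246016 - 23409 = 222607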